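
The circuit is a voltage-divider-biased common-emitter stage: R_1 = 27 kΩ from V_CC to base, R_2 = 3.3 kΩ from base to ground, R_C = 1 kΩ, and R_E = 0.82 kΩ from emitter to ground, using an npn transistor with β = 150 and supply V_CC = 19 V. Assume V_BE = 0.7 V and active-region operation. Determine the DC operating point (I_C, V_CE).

I_C ≈ 1.6 mA, V_CE ≈ 16 V

Thevenize the base divider: V_Th = V_CC·R_2/(R_1+R_2) = 19×3.3/30.3 = 2.07 V, R_Th = R_1‖R_2 = 2.94 kΩ.
Base-emitter loop: V_Th = I_B·R_Th + V_BE + (β+1)I_B·R_E, so I_B = (2.07 − 0.7) / (2.94 + 151×0.82) = 0.0108 mA.
I_C = β·I_B = 150×0.0108 = 1.62 mA, and I_E = (β+1)I_B = 1.63 mA.
V_CE = V_CC − I_C·R_C − I_E·R_E = 19 − 1.62×1 − 1.63×0.82 = 16 V.
V_CE = 16 V > 0.2 V confirms active-region operation.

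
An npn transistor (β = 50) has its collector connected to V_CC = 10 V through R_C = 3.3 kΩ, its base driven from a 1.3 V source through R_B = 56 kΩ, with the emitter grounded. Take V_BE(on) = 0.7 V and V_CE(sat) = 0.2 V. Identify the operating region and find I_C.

Assume active. Base-emitter loop: I_B = (V_BB − V_BE)/R_B = (1.3 − 0.7)/56 = 0.0107 mA.
I_C = β·I_B = 50×0.0107 = 0.536 mA.
V_CE = V_CC − I_C·R_C = 10 − 0.536×3.3 = 8.23 V > V_CE(sat), so the active-region assumption holds.

active; I_C ≈ 0.54 mA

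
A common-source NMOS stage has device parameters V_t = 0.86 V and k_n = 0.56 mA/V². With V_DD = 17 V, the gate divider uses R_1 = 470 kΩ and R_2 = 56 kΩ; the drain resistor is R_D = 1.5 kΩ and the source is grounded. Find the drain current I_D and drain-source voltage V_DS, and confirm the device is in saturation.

V_G = V_DD·R_2/(R_1+R_2) = 17×56/526 = 1.81 V. With the source grounded, V_GS = V_G = 1.81 V.
Assume saturation: I_D = (k_n/2)(V_GS − V_t)² = (0.56/2)×(1.81 − 0.86)² = 0.28×0.95² = 0.253 mA.
V_DS = V_DD − I_D·R_D = 17 − 0.253×1.5 = 16.6 V.
Saturation requires V_DS ≥ V_GS − V_t = 0.95 V; 16.6 ≥ 0.95 ✓.

I_D ≈ 0.25 mA, V_DS ≈ 17 V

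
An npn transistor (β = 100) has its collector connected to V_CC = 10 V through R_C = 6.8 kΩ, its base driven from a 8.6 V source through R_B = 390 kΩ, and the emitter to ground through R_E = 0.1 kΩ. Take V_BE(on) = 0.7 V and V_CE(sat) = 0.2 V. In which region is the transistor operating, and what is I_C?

saturation; I_C ≈ 1.4 mA

Assume active: I_B = (8.6 − 0.7)/(390 + 101×0.1) = 0.0197 mA, I_C = β·I_B = 1.97 mA.
Then V_CE = 10 − 1.97×6.8 − 1.99×0.1 = -3.63 V < 0.2 V — the active assumption fails.
Re-solve with V_CE = 0.2 V. KCL at the emitter: V_E/R_E = (V_BB−0.7−V_E)/R_B + (V_CC−0.2−V_E)/R_C, giving V_E = 0.144 V.
I_C = (V_CC − 0.2 − V_E)/R_C = (9.8 − 0.144)/6.8 = 1.42 mA.
Check: I_B = (7.9 − 0.144)/390 = 0.0199 mA, and β·I_B = 1.99 mA > I_C, confirming saturation.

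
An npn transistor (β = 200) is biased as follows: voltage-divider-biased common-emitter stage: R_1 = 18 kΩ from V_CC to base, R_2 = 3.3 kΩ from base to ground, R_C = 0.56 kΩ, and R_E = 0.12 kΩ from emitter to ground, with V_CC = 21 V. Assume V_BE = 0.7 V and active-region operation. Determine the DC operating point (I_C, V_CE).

I_C ≈ 19 mA, V_CE ≈ 8.1 V

Thevenize the base divider: V_Th = V_CC·R_2/(R_1+R_2) = 21×3.3/21.3 = 3.25 V, R_Th = R_1‖R_2 = 2.79 kΩ.
Base-emitter loop: V_Th = I_B·R_Th + V_BE + (β+1)I_B·R_E, so I_B = (3.25 − 0.7) / (2.79 + 201×0.12) = 0.0949 mA.
I_C = β·I_B = 200×0.0949 = 19 mA, and I_E = (β+1)I_B = 19.1 mA.
V_CE = V_CC − I_C·R_C − I_E·R_E = 21 − 19×0.56 − 19.1×0.12 = 8.08 V.
V_CE = 8.08 V > 0.2 V confirms active-region operation.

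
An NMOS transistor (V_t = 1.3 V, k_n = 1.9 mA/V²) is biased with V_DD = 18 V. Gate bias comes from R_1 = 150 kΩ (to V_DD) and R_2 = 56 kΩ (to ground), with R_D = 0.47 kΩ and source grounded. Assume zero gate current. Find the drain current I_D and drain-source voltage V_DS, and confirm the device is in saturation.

I_D ≈ 12 mA, V_DS ≈ 12 V

V_G = V_DD·R_2/(R_1+R_2) = 18×56/206 = 4.89 V. With the source grounded, V_GS = V_G = 4.89 V.
Assume saturation: I_D = (k_n/2)(V_GS − V_t)² = (1.9/2)×(4.89 − 1.3)² = 0.95×3.59² = 12.3 mA.
V_DS = V_DD − I_D·R_D = 18 − 12.3×0.47 = 12.2 V.
Saturation requires V_DS ≥ V_GS − V_t = 3.59 V; 12.2 ≥ 3.59 ✓.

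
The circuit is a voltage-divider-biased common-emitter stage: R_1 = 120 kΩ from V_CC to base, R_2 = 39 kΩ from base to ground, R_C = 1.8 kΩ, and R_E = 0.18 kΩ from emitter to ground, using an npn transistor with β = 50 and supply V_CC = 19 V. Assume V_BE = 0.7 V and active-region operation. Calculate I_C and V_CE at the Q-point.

I_C ≈ 5.1 mA, V_CE ≈ 8.8 V

Thevenize the base divider: V_Th = V_CC·R_2/(R_1+R_2) = 19×39/159 = 4.66 V, R_Th = R_1‖R_2 = 29.4 kΩ.
Base-emitter loop: V_Th = I_B·R_Th + V_BE + (β+1)I_B·R_E, so I_B = (4.66 − 0.7) / (29.4 + 51×0.18) = 0.103 mA.
I_C = β·I_B = 50×0.103 = 5.13 mA, and I_E = (β+1)I_B = 5.23 mA.
V_CE = V_CC − I_C·R_C − I_E·R_E = 19 − 5.13×1.8 − 5.23×0.18 = 8.83 V.
V_CE = 8.83 V > 0.2 V confirms active-region operation.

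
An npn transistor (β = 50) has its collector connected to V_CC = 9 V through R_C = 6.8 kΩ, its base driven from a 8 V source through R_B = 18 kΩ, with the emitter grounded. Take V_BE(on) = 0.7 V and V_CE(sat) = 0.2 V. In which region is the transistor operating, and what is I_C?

Assume active: I_B = (8 − 0.7)/18 = 0.406 mA, giving I_C = β·I_B = 20.3 mA.
But then V_CE = 9 − 20.3×6.8 = -129 V < V_CE(sat) = 0.2 V — impossible in the active region.
So the transistor is saturated. With V_CE = 0.2 V, I_C = (V_CC − 0.2)/R_C = 8.8/6.8 = 1.29 mA.
Check: β·I_B = 20.3 mA > I_C = 1.29 mA, confirming saturation.

saturation; I_C ≈ 1.3 mA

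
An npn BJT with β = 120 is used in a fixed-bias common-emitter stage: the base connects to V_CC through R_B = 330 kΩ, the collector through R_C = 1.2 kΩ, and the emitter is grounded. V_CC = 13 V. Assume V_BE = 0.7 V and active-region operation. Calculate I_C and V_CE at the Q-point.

Base loop: V_CC = I_B·R_B + V_BE, so I_B = (13 − 0.7)/330 kΩ = 0.0373 mA.
In the active region I_C = β·I_B = 120 × 0.0373 = 4.47 mA.
Collector loop: V_CE = V_CC − I_C·R_C = 13 − 4.47×1.2 = 7.63 V.
Since V_CE = 7.63 V > V_CE(sat) ≈ 0.2 V, the transistor is in the active region as assumed.

I_C ≈ 4.5 mA, V_CE ≈ 7.6 V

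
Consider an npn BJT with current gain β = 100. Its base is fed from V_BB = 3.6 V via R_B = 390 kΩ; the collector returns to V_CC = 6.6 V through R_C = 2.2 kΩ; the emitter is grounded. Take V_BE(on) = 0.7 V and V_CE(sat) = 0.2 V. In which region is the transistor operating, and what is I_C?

Assume active. Base-emitter loop: I_B = (V_BB − V_BE)/R_B = (3.6 − 0.7)/390 = 0.00744 mA.
I_C = β·I_B = 100×0.00744 = 0.744 mA.
V_CE = V_CC − I_C·R_C = 6.6 − 0.744×2.2 = 4.96 V > V_CE(sat), so the active-region assumption holds.

active; I_C ≈ 0.74 mA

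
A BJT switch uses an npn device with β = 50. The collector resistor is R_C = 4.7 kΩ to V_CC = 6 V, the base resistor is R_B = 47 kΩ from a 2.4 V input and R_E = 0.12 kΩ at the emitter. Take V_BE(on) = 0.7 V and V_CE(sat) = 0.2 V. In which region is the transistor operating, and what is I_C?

Assume active: I_B = (2.4 − 0.7)/(47 + 51×0.12) = 0.032 mA, I_C = β·I_B = 1.6 mA.
Then V_CE = 6 − 1.6×4.7 − 1.63×0.12 = -1.72 V < 0.2 V — the active assumption fails.
Re-solve with V_CE = 0.2 V. KCL at the emitter: V_E/R_E = (V_BB−0.7−V_E)/R_B + (V_CC−0.2−V_E)/R_C, giving V_E = 0.148 V.
I_C = (V_CC − 0.2 − V_E)/R_C = (5.8 − 0.148)/4.7 = 1.2 mA.
Check: I_B = (1.7 − 0.148)/47 = 0.033 mA, and β·I_B = 1.65 mA > I_C, confirming saturation.

saturation; I_C ≈ 1.2 mA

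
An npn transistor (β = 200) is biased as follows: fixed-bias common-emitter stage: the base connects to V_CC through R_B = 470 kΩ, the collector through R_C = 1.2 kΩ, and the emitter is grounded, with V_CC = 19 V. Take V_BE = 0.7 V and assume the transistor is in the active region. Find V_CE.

V_CE ≈ 9.7 V

Base loop: V_CC = I_B·R_B + V_BE, so I_B = (19 − 0.7)/470 kΩ = 0.0389 mA.
In the active region I_C = β·I_B = 200 × 0.0389 = 7.79 mA.
Collector loop: V_CE = V_CC − I_C·R_C = 19 − 7.79×1.2 = 9.66 V.
Since V_CE = 9.66 V > V_CE(sat) ≈ 0.2 V, the transistor is in the active region as assumed.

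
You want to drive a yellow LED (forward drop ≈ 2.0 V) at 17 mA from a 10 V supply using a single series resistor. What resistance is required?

The resistor drops V_S − V_D = 10 − 2.0 = 8 V at 17 mA.
R = 8 V / 17 mA = 0.471 kΩ.

R ≈ 0.47 kΩ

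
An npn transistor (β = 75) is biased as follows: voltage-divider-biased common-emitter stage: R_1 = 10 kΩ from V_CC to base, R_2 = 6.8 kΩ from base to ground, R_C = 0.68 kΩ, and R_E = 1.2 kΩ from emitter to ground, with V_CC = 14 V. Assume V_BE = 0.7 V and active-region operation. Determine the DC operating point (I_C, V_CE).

Thevenize the base divider: V_Th = V_CC·R_2/(R_1+R_2) = 14×6.8/16.8 = 5.67 V, R_Th = R_1‖R_2 = 4.05 kΩ.
Base-emitter loop: V_Th = I_B·R_Th + V_BE + (β+1)I_B·R_E, so I_B = (5.67 − 0.7) / (4.05 + 76×1.2) = 0.0521 mA.
I_C = β·I_B = 75×0.0521 = 3.91 mA, and I_E = (β+1)I_B = 3.96 mA.
V_CE = V_CC − I_C·R_C − I_E·R_E = 14 − 3.91×0.68 − 3.96×1.2 = 6.59 V.
V_CE = 6.59 V > 0.2 V confirms active-region operation.

I_C ≈ 3.9 mA, V_CE ≈ 6.6 V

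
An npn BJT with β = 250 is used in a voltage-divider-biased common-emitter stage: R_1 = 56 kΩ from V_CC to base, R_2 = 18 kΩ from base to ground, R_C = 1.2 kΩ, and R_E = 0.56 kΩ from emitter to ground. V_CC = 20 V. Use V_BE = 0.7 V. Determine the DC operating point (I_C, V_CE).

Thevenize the base divider: V_Th = V_CC·R_2/(R_1+R_2) = 20×18/74 = 4.86 V, R_Th = R_1‖R_2 = 13.6 kΩ.
Base-emitter loop: V_Th = I_B·R_Th + V_BE + (β+1)I_B·R_E, so I_B = (4.86 − 0.7) / (13.6 + 251×0.56) = 0.027 mA.
I_C = β·I_B = 250×0.027 = 6.75 mA, and I_E = (β+1)I_B = 6.78 mA.
V_CE = V_CC − I_C·R_C − I_E·R_E = 20 − 6.75×1.2 − 6.78×0.56 = 8.1 V.
V_CE = 8.1 V > 0.2 V confirms active-region operation.

I_C ≈ 6.8 mA, V_CE ≈ 8.1 V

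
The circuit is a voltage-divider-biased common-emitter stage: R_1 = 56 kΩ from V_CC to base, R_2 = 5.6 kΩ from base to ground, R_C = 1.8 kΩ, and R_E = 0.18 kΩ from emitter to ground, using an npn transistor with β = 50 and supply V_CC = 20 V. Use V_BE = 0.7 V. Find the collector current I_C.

I_C ≈ 3.9 mA

Thevenize the base divider: V_Th = V_CC·R_2/(R_1+R_2) = 20×5.6/61.6 = 1.82 V, R_Th = R_1‖R_2 = 5.09 kΩ.
Base-emitter loop: V_Th = I_B·R_Th + V_BE + (β+1)I_B·R_E, so I_B = (1.82 − 0.7) / (5.09 + 51×0.18) = 0.0784 mA.
I_C = β·I_B = 50×0.0784 = 3.92 mA, and I_E = (β+1)I_B = 4 mA.
V_CE = V_CC − I_C·R_C − I_E·R_E = 20 − 3.92×1.8 − 4×0.18 = 12.2 V.
V_CE = 12.2 V > 0.2 V confirms active-region operation.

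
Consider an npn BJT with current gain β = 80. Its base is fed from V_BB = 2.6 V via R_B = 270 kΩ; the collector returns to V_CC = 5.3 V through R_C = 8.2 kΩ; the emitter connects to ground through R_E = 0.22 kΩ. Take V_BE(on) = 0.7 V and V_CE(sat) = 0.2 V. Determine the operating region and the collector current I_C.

Assume active. Base-emitter loop: I_B = (V_BB − V_BE)/(R_B + (β+1)R_E) = (2.6 − 0.7)/(270 + 81×0.22) = 0.0066 mA.
I_C = β·I_B = 80×0.0066 = 0.528 mA.
V_CE = V_CC − I_C·R_C − I_E·R_E = 5.3 − 0.528×8.2 − 0.535×0.22 = 0.852 V > V_CE(sat), so the active-region assumption holds.

active; I_C ≈ 0.53 mA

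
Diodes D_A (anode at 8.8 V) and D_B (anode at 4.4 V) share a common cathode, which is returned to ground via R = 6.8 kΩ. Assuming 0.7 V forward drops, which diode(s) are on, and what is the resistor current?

Assume both conduct. Then node N would need to be at both 8.8−0.7 = 8.1 V and 4.4−0.7 = 3.7 V, which is impossible.
Assume only D_A conducts: V_N = 8.8 − 0.7 = 8.1 V, so I_R = 8.1/6.8 = 1.19 mA.
Check D_B: its anode-to-cathode voltage is 4.4 − 8.1 = -3.7 V < 0.7 V, so it is off. The assumption is consistent.

Only D_A conducts; I_R ≈ 1.2 mA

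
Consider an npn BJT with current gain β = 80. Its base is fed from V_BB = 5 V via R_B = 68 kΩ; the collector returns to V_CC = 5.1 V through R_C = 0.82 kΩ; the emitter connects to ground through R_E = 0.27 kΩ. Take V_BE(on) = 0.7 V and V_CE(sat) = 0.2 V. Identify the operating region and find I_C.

active; I_C ≈ 3.8 mA

Assume active. Base-emitter loop: I_B = (V_BB − V_BE)/(R_B + (β+1)R_E) = (5 − 0.7)/(68 + 81×0.27) = 0.0478 mA.
I_C = β·I_B = 80×0.0478 = 3.83 mA.
V_CE = V_CC − I_C·R_C − I_E·R_E = 5.1 − 3.83×0.82 − 3.88×0.27 = 0.915 V > V_CE(sat), so the active-region assumption holds.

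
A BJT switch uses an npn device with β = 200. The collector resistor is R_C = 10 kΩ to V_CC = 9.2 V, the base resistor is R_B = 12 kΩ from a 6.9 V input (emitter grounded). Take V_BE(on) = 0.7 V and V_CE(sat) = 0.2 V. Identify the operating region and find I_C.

saturation; I_C ≈ 0.9 mA

Assume active: I_B = (6.9 − 0.7)/12 = 0.517 mA, giving I_C = β·I_B = 103 mA.
But then V_CE = 9.2 − 103×10 = -1020 V < V_CE(sat) = 0.2 V — impossible in the active region.
So the transistor is saturated. With V_CE = 0.2 V, I_C = (V_CC − 0.2)/R_C = 9/10 = 0.9 mA.
Check: β·I_B = 103 mA > I_C = 0.9 mA, confirming saturation.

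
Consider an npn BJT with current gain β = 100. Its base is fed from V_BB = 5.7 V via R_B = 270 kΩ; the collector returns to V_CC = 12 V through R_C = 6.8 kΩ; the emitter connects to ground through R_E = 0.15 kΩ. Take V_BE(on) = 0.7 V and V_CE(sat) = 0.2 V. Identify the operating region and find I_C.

Assume active: I_B = (5.7 − 0.7)/(270 + 101×0.15) = 0.0175 mA, I_C = β·I_B = 1.75 mA.
Then V_CE = 12 − 1.75×6.8 − 1.77×0.15 = -0.189 V < 0.2 V — the active assumption fails.
Re-solve with V_CE = 0.2 V. KCL at the emitter: V_E/R_E = (V_BB−0.7−V_E)/R_B + (V_CC−0.2−V_E)/R_C, giving V_E = 0.257 V.
I_C = (V_CC − 0.2 − V_E)/R_C = (11.8 − 0.257)/6.8 = 1.7 mA.
Check: I_B = (5 − 0.257)/270 = 0.0176 mA, and β·I_B = 1.76 mA > I_C, confirming saturation.

saturation; I_C ≈ 1.7 mA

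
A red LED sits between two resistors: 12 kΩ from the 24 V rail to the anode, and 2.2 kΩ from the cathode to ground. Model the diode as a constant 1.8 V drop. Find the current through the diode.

I ≈ 1.6 mA

The two resistors are in series with the diode, so KVL gives 24 = I·12 + 1.8 + I·2.2.
I = (24 − 1.8) / (12 + 2.2) kΩ = 22.2 / 14.2 = 1.56 mA.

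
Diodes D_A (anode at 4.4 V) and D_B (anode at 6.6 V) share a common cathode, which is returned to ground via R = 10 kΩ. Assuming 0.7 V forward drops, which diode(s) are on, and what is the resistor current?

Assume both conduct. Then node N would need to be at both 4.4−0.7 = 3.7 V and 6.6−0.7 = 5.9 V, which is impossible.
Assume only D_B conducts: V_N = 6.6 − 0.7 = 5.9 V, so I_R = 5.9/10 = 0.59 mA.
Check D_A: its anode-to-cathode voltage is 4.4 − 5.9 = -1.5 V < 0.7 V, so it is off. The assumption is consistent.

Only D_B conducts; I_R ≈ 0.59 mA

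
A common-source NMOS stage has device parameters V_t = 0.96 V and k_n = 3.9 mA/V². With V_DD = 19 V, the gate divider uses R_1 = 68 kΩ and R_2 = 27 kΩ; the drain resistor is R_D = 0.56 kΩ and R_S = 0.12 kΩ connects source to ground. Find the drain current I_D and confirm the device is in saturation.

V_G = V_DD·R_2/(R_1+R_2) = 19×27/95 = 5.4 V.
Assume saturation: I_D = (k_n/2)(V_GS − V_t)² with V_GS = V_G − I_D·R_S = 5.4 − 0.12·I_D.
Substituting gives 0.0281·I_D² − 3.08·I_D + 38.4 = 0, with roots I_D = 14.4 or 95.2 mA.
The root I_D = 95.2 mA gives V_GS = -6.03 V ≤ V_t, so take I_D = 14.4 mA.
Then V_GS = 3.68 V and V_DS = V_DD − I_D(R_D+R_S) = 19 − 14.4×0.68 = 9.23 V.
Saturation requires V_DS ≥ V_GS − V_t = 2.72 V; 9.23 ≥ 2.72 ✓.

I_D ≈ 14 mA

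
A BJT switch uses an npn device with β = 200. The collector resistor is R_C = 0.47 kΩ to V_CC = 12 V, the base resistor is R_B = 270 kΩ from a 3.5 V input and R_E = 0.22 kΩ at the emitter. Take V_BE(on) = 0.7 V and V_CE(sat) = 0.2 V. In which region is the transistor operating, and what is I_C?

Assume active. Base-emitter loop: I_B = (V_BB − V_BE)/(R_B + (β+1)R_E) = (3.5 − 0.7)/(270 + 201×0.22) = 0.00891 mA.
I_C = β·I_B = 200×0.00891 = 1.78 mA.
V_CE = V_CC − I_C·R_C − I_E·R_E = 12 − 1.78×0.47 − 1.79×0.22 = 10.8 V > V_CE(sat), so the active-region assumption holds.

active; I_C ≈ 1.8 mA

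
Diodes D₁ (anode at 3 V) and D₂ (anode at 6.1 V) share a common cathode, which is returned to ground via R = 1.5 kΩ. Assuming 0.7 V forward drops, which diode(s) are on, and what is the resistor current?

Only D₂ conducts; I_R ≈ 3.6 mA

Assume both conduct. Then node N would need to be at both 3−0.7 = 2.3 V and 6.1−0.7 = 5.4 V, which is impossible.
Assume only D₂ conducts: V_N = 6.1 − 0.7 = 5.4 V, so I_R = 5.4/1.5 = 3.6 mA.
Check D₁: its anode-to-cathode voltage is 3 − 5.4 = -2.4 V < 0.7 V, so it is off. The assumption is consistent.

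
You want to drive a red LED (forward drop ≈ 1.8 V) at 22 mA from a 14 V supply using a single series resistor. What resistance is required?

The resistor drops V_S − V_D = 14 − 1.8 = 12.2 V at 22 mA.
R = 12.2 V / 22 mA = 0.555 kΩ.

R ≈ 0.55 kΩ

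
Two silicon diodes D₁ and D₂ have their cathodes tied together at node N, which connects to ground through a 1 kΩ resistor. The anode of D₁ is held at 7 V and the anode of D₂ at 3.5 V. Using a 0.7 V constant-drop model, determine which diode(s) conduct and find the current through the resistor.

Assume both conduct. Then node N would need to be at both 7−0.7 = 6.3 V and 3.5−0.7 = 2.8 V, which is impossible.
Assume only D₁ conducts: V_N = 7 − 0.7 = 6.3 V, so I_R = 6.3/1 = 6.3 mA.
Check D₂: its anode-to-cathode voltage is 3.5 − 6.3 = -2.8 V < 0.7 V, so it is off. The assumption is consistent.

Only D₁ conducts; I_R ≈ 6.3 mA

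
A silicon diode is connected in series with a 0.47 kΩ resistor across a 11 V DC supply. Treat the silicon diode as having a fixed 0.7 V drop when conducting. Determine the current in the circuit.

I ≈ 22 mA

KVL around the loop: 11 = V_D + I·R = 0.7 + I × 0.47 kΩ.
So I = (11 − 0.7) / 0.47 kΩ = 10.3 / 0.47 = 21.9 mA.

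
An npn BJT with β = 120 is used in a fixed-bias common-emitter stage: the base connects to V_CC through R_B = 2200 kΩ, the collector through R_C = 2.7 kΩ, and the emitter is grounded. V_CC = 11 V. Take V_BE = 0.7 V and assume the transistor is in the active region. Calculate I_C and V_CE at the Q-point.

I_C ≈ 0.56 mA, V_CE ≈ 9.5 V

Base loop: V_CC = I_B·R_B + V_BE, so I_B = (11 − 0.7)/2200 kΩ = 0.00468 mA.
In the active region I_C = β·I_B = 120 × 0.00468 = 0.562 mA.
Collector loop: V_CE = V_CC − I_C·R_C = 11 − 0.562×2.7 = 9.48 V.
Since V_CE = 9.48 V > V_CE(sat) ≈ 0.2 V, the transistor is in the active region as assumed.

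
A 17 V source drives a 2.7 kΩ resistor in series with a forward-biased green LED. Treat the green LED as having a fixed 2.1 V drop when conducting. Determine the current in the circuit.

I ≈ 5.5 mA

KVL around the loop: 17 = V_D + I·R = 2.1 + I × 2.7 kΩ.
So I = (17 − 2.1) / 2.7 kΩ = 14.9 / 2.7 = 5.52 mA.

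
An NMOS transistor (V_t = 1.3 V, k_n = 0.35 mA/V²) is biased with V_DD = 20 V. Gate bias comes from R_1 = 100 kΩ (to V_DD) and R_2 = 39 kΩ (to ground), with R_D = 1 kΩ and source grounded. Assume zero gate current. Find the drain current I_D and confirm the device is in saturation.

V_G = V_DD·R_2/(R_1+R_2) = 20×39/139 = 5.61 V. With the source grounded, V_GS = V_G = 5.61 V.
Assume saturation: I_D = (k_n/2)(V_GS − V_t)² = (0.35/2)×(5.61 − 1.3)² = 0.175×4.31² = 3.25 mA.
V_DS = V_DD − I_D·R_D = 20 − 3.25×1 = 16.7 V.
Saturation requires V_DS ≥ V_GS − V_t = 4.31 V; 16.7 ≥ 4.31 ✓.

I_D ≈ 3.3 mA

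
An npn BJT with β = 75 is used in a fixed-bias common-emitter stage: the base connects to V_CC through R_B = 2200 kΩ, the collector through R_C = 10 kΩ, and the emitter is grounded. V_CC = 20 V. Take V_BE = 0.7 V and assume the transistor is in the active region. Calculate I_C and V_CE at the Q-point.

Base loop: V_CC = I_B·R_B + V_BE, so I_B = (20 − 0.7)/2200 kΩ = 0.00877 mA.
In the active region I_C = β·I_B = 75 × 0.00877 = 0.658 mA.
Collector loop: V_CE = V_CC − I_C·R_C = 20 − 0.658×10 = 13.4 V.
Since V_CE = 13.4 V > V_CE(sat) ≈ 0.2 V, the transistor is in the active region as assumed.

I_C ≈ 0.66 mA, V_CE ≈ 13 V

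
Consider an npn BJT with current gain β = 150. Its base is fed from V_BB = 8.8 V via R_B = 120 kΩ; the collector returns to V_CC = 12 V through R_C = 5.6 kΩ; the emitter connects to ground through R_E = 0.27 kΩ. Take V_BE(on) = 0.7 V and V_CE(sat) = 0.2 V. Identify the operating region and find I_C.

Assume active: I_B = (8.8 − 0.7)/(120 + 151×0.27) = 0.0504 mA, I_C = β·I_B = 7.56 mA.
Then V_CE = 12 − 7.56×5.6 − 7.61×0.27 = -32.4 V < 0.2 V — the active assumption fails.
Re-solve with V_CE = 0.2 V. KCL at the emitter: V_E/R_E = (V_BB−0.7−V_E)/R_B + (V_CC−0.2−V_E)/R_C, giving V_E = 0.559 V.
I_C = (V_CC − 0.2 − V_E)/R_C = (11.8 − 0.559)/5.6 = 2.01 mA.
Check: I_B = (8.1 − 0.559)/120 = 0.0628 mA, and β·I_B = 9.43 mA > I_C, confirming saturation.

saturation; I_C ≈ 2 mA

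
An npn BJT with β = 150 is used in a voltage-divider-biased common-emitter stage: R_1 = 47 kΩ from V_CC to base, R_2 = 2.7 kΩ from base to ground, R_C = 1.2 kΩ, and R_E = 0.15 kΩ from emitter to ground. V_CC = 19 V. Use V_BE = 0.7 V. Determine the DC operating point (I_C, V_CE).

Thevenize the base divider: V_Th = V_CC·R_2/(R_1+R_2) = 19×2.7/49.7 = 1.03 V, R_Th = R_1‖R_2 = 2.55 kΩ.
Base-emitter loop: V_Th = I_B·R_Th + V_BE + (β+1)I_B·R_E, so I_B = (1.03 − 0.7) / (2.55 + 151×0.15) = 0.0132 mA.
I_C = β·I_B = 150×0.0132 = 1.98 mA, and I_E = (β+1)I_B = 1.99 mA.
V_CE = V_CC − I_C·R_C − I_E·R_E = 19 − 1.98×1.2 − 1.99×0.15 = 16.3 V.
V_CE = 16.3 V > 0.2 V confirms active-region operation.

I_C ≈ 2 mA, V_CE ≈ 16 V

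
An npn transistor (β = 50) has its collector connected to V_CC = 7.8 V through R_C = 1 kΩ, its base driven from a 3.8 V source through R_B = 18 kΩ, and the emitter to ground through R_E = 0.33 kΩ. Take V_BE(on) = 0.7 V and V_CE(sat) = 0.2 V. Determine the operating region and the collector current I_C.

Assume active. Base-emitter loop: I_B = (V_BB − V_BE)/(R_B + (β+1)R_E) = (3.8 − 0.7)/(18 + 51×0.33) = 0.089 mA.
I_C = β·I_B = 50×0.089 = 4.45 mA.
V_CE = V_CC − I_C·R_C − I_E·R_E = 7.8 − 4.45×1 − 4.54×0.33 = 1.85 V > V_CE(sat), so the active-region assumption holds.

active; I_C ≈ 4.5 mA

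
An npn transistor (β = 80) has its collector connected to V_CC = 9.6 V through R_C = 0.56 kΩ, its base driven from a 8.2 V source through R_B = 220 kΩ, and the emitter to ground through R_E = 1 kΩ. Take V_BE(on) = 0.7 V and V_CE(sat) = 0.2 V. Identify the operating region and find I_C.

Assume active. Base-emitter loop: I_B = (V_BB − V_BE)/(R_B + (β+1)R_E) = (8.2 − 0.7)/(220 + 81×1) = 0.0249 mA.
I_C = β·I_B = 80×0.0249 = 1.99 mA.
V_CE = V_CC − I_C·R_C − I_E·R_E = 9.6 − 1.99×0.56 − 2.02×1 = 6.47 V > V_CE(sat), so the active-region assumption holds.

active; I_C ≈ 2 mA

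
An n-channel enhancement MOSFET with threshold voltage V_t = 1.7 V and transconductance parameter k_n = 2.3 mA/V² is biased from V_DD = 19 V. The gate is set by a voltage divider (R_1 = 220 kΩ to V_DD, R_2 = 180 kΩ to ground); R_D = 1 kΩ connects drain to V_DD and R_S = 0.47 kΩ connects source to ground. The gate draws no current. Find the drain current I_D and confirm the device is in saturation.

I_D ≈ 8.7 mA

V_G = V_DD·R_2/(R_1+R_2) = 19×180/400 = 8.55 V.
Assume saturation: I_D = (k_n/2)(V_GS − V_t)² with V_GS = V_G − I_D·R_S = 8.55 − 0.47·I_D.
Substituting gives 0.254·I_D² − 8.4·I_D + 54 = 0, with roots I_D = 8.72 or 24.4 mA.
The root I_D = 24.4 mA gives V_GS = -2.9 V ≤ V_t, so take I_D = 8.72 mA.
Then V_GS = 4.45 V and V_DS = V_DD − I_D(R_D+R_S) = 19 − 8.72×1.47 = 6.19 V.
Saturation requires V_DS ≥ V_GS − V_t = 2.75 V; 6.19 ≥ 2.75 ✓.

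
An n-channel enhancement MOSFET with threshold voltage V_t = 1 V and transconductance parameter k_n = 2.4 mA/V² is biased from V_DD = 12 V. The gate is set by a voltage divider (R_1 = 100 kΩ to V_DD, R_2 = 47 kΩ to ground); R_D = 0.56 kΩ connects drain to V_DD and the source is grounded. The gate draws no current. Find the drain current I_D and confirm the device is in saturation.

V_G = V_DD·R_2/(R_1+R_2) = 12×47/147 = 3.84 V. With the source grounded, V_GS = V_G = 3.84 V.
Assume saturation: I_D = (k_n/2)(V_GS − V_t)² = (2.4/2)×(3.84 − 1)² = 1.2×2.84² = 9.66 mA.
V_DS = V_DD − I_D·R_D = 12 − 9.66×0.56 = 6.59 V.
Saturation requires V_DS ≥ V_GS − V_t = 2.84 V; 6.59 ≥ 2.84 ✓.

I_D ≈ 9.7 mA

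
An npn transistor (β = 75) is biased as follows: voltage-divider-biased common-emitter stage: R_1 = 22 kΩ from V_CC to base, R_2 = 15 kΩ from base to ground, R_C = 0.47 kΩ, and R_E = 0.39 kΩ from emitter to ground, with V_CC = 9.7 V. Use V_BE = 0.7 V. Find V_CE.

Thevenize the base divider: V_Th = V_CC·R_2/(R_1+R_2) = 9.7×15/37 = 3.93 V, R_Th = R_1‖R_2 = 8.92 kΩ.
Base-emitter loop: V_Th = I_B·R_Th + V_BE + (β+1)I_B·R_E, so I_B = (3.93 − 0.7) / (8.92 + 76×0.39) = 0.0838 mA.
I_C = β·I_B = 75×0.0838 = 6.29 mA, and I_E = (β+1)I_B = 6.37 mA.
V_CE = V_CC − I_C·R_C − I_E·R_E = 9.7 − 6.29×0.47 − 6.37×0.39 = 4.26 V.
V_CE = 4.26 V > 0.2 V confirms active-region operation.

V_CE ≈ 4.3 V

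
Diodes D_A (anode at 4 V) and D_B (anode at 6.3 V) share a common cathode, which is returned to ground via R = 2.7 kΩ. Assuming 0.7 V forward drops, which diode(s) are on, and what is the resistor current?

Only D_B conducts; I_R ≈ 2.1 mA

Assume both conduct. Then node N would need to be at both 4−0.7 = 3.3 V and 6.3−0.7 = 5.6 V, which is impossible.
Assume only D_B conducts: V_N = 6.3 − 0.7 = 5.6 V, so I_R = 5.6/2.7 = 2.07 mA.
Check D_A: its anode-to-cathode voltage is 4 − 5.6 = -1.6 V < 0.7 V, so it is off. The assumption is consistent.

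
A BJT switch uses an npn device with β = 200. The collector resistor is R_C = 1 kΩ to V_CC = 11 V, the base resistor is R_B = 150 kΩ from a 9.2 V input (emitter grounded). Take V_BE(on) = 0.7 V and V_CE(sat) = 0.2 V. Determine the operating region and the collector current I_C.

Assume active: I_B = (9.2 − 0.7)/150 = 0.0567 mA, giving I_C = β·I_B = 11.3 mA.
But then V_CE = 11 − 11.3×1 = -0.333 V < V_CE(sat) = 0.2 V — impossible in the active region.
So the transistor is saturated. With V_CE = 0.2 V, I_C = (V_CC − 0.2)/R_C = 10.8/1 = 10.8 mA.
Check: β·I_B = 11.3 mA > I_C = 10.8 mA, confirming saturation.

saturation; I_C ≈ 11 mA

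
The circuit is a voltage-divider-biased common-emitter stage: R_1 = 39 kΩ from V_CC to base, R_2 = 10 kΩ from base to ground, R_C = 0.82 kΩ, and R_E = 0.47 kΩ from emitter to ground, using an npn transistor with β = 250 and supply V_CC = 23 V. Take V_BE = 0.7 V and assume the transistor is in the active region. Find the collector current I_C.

Thevenize the base divider: V_Th = V_CC·R_2/(R_1+R_2) = 23×10/49 = 4.69 V, R_Th = R_1‖R_2 = 7.96 kΩ.
Base-emitter loop: V_Th = I_B·R_Th + V_BE + (β+1)I_B·R_E, so I_B = (4.69 − 0.7) / (7.96 + 251×0.47) = 0.0317 mA.
I_C = β·I_B = 250×0.0317 = 7.93 mA, and I_E = (β+1)I_B = 7.96 mA.
V_CE = V_CC − I_C·R_C − I_E·R_E = 23 − 7.93×0.82 − 7.96×0.47 = 12.8 V.
V_CE = 12.8 V > 0.2 V confirms active-region operation.

I_C ≈ 7.9 mA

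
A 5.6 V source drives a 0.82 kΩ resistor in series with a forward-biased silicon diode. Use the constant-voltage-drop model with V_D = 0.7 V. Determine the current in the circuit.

KVL around the loop: 5.6 = V_D + I·R = 0.7 + I × 0.82 kΩ.
So I = (5.6 − 0.7) / 0.82 kΩ = 4.9 / 0.82 = 5.98 mA.

I ≈ 6 mA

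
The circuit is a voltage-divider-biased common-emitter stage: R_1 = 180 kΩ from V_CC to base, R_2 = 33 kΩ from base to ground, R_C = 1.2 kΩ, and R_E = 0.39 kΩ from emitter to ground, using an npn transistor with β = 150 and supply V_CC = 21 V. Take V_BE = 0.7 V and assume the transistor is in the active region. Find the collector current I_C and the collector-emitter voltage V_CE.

I_C ≈ 4.4 mA, V_CE ≈ 14 V

Thevenize the base divider: V_Th = V_CC·R_2/(R_1+R_2) = 21×33/213 = 3.25 V, R_Th = R_1‖R_2 = 27.9 kΩ.
Base-emitter loop: V_Th = I_B·R_Th + V_BE + (β+1)I_B·R_E, so I_B = (3.25 − 0.7) / (27.9 + 151×0.39) = 0.0294 mA.
I_C = β·I_B = 150×0.0294 = 4.41 mA, and I_E = (β+1)I_B = 4.44 mA.
V_CE = V_CC − I_C·R_C − I_E·R_E = 21 − 4.41×1.2 − 4.44×0.39 = 14 V.
V_CE = 14 V > 0.2 V confirms active-region operation.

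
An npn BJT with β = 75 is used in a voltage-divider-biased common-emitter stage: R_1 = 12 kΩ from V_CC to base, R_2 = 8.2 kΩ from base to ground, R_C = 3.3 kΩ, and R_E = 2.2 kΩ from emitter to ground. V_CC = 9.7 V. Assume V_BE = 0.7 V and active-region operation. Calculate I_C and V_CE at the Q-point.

Thevenize the base divider: V_Th = V_CC·R_2/(R_1+R_2) = 9.7×8.2/20.2 = 3.94 V, R_Th = R_1‖R_2 = 4.87 kΩ.
Base-emitter loop: V_Th = I_B·R_Th + V_BE + (β+1)I_B·R_E, so I_B = (3.94 − 0.7) / (4.87 + 76×2.2) = 0.0188 mA.
I_C = β·I_B = 75×0.0188 = 1.41 mA, and I_E = (β+1)I_B = 1.43 mA.
V_CE = V_CC − I_C·R_C − I_E·R_E = 9.7 − 1.41×3.3 − 1.43×2.2 = 1.9 V.
V_CE = 1.9 V > 0.2 V confirms active-region operation.

I_C ≈ 1.4 mA, V_CE ≈ 1.9 V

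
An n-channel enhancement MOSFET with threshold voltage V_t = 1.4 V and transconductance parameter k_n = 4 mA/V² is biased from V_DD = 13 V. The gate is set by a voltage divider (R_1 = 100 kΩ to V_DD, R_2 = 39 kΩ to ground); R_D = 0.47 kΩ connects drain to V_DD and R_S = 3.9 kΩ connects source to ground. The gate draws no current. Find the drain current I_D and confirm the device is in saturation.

V_G = V_DD·R_2/(R_1+R_2) = 13×39/139 = 3.65 V.
Assume saturation: I_D = (k_n/2)(V_GS − V_t)² with V_GS = V_G − I_D·R_S = 3.65 − 3.9·I_D.
Substituting gives 30.4·I_D² − 36.1·I_D + 10.1 = 0, with roots I_D = 0.454 or 0.731 mA.
The root I_D = 0.731 mA gives V_GS = 0.795 V ≤ V_t, so take I_D = 0.454 mA.
Then V_GS = 1.88 V and V_DS = V_DD − I_D(R_D+R_S) = 13 − 0.454×4.37 = 11 V.
Saturation requires V_DS ≥ V_GS − V_t = 0.476 V; 11 ≥ 0.476 ✓.

I_D ≈ 0.45 mA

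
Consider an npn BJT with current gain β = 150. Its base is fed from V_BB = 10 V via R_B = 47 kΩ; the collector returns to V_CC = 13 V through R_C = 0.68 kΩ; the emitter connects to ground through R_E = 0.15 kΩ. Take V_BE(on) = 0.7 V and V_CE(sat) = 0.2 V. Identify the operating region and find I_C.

Assume active: I_B = (10 − 0.7)/(47 + 151×0.15) = 0.134 mA, I_C = β·I_B = 20 mA.
Then V_CE = 13 − 20×0.68 − 20.2×0.15 = -3.64 V < 0.2 V — the active assumption fails.
Re-solve with V_CE = 0.2 V. KCL at the emitter: V_E/R_E = (V_BB−0.7−V_E)/R_B + (V_CC−0.2−V_E)/R_C, giving V_E = 2.33 V.
I_C = (V_CC − 0.2 − V_E)/R_C = (12.8 − 2.33)/0.68 = 15.4 mA.
Check: I_B = (9.3 − 2.33)/47 = 0.148 mA, and β·I_B = 22.2 mA > I_C, confirming saturation.

saturation; I_C ≈ 15 mA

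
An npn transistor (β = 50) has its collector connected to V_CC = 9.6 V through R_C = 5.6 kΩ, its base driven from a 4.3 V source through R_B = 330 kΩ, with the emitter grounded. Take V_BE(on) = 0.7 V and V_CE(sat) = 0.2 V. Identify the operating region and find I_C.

Assume active. Base-emitter loop: I_B = (V_BB − V_BE)/R_B = (4.3 − 0.7)/330 = 0.0109 mA.
I_C = β·I_B = 50×0.0109 = 0.545 mA.
V_CE = V_CC − I_C·R_C = 9.6 − 0.545×5.6 = 6.55 V > V_CE(sat), so the active-region assumption holds.

active; I_C ≈ 0.55 mA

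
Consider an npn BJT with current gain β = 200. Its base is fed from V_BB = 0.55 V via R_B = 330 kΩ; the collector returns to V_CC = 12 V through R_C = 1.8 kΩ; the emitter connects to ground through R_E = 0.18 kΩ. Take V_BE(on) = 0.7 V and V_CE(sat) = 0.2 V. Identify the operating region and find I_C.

V_BB = 0.55 V ≤ V_BE(on) = 0.7 V, so the base-emitter junction is not forward biased.
The transistor is in cutoff: I_B = I_C = 0.

cutoff; I_C ≈ 0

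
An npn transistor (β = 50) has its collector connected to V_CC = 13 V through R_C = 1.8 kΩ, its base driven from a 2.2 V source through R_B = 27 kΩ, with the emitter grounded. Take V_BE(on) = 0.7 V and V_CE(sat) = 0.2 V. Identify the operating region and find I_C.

Assume active. Base-emitter loop: I_B = (V_BB − V_BE)/R_B = (2.2 − 0.7)/27 = 0.0556 mA.
I_C = β·I_B = 50×0.0556 = 2.78 mA.
V_CE = V_CC − I_C·R_C = 13 − 2.78×1.8 = 8 V > V_CE(sat), so the active-region assumption holds.

active; I_C ≈ 2.8 mA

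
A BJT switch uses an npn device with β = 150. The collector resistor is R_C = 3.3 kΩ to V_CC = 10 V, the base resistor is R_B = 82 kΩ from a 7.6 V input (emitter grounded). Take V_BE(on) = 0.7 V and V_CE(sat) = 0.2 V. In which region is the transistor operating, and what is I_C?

Assume active: I_B = (7.6 − 0.7)/82 = 0.0841 mA, giving I_C = β·I_B = 12.6 mA.
But then V_CE = 10 − 12.6×3.3 = -31.7 V < V_CE(sat) = 0.2 V — impossible in the active region.
So the transistor is saturated. With V_CE = 0.2 V, I_C = (V_CC − 0.2)/R_C = 9.8/3.3 = 2.97 mA.
Check: β·I_B = 12.6 mA > I_C = 2.97 mA, confirming saturation.

saturation; I_C ≈ 3 mA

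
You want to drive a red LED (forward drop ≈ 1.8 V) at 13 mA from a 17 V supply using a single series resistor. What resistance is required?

The resistor drops V_S − V_D = 17 − 1.8 = 15.2 V at 13 mA.
R = 15.2 V / 13 mA = 1.17 kΩ.

R ≈ 1.2 kΩ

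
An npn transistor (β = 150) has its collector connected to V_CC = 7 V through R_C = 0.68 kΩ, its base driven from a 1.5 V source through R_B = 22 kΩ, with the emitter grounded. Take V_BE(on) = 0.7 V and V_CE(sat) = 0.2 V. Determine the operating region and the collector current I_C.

active; I_C ≈ 5.5 mA

Assume active. Base-emitter loop: I_B = (V_BB − V_BE)/R_B = (1.5 − 0.7)/22 = 0.0364 mA.
I_C = β·I_B = 150×0.0364 = 5.45 mA.
V_CE = V_CC − I_C·R_C = 7 − 5.45×0.68 = 3.29 V > V_CE(sat), so the active-region assumption holds.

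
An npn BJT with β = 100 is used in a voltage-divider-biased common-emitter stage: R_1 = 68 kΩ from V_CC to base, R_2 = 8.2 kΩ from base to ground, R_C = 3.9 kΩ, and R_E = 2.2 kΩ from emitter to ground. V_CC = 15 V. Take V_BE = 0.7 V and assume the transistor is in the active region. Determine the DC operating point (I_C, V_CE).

I_C ≈ 0.4 mA, V_CE ≈ 13 V

Thevenize the base divider: V_Th = V_CC·R_2/(R_1+R_2) = 15×8.2/76.2 = 1.61 V, R_Th = R_1‖R_2 = 7.32 kΩ.
Base-emitter loop: V_Th = I_B·R_Th + V_BE + (β+1)I_B·R_E, so I_B = (1.61 − 0.7) / (7.32 + 101×2.2) = 0.00398 mA.
I_C = β·I_B = 100×0.00398 = 0.398 mA, and I_E = (β+1)I_B = 0.402 mA.
V_CE = V_CC − I_C·R_C − I_E·R_E = 15 − 0.398×3.9 − 0.402×2.2 = 12.6 V.
V_CE = 12.6 V > 0.2 V confirms active-region operation.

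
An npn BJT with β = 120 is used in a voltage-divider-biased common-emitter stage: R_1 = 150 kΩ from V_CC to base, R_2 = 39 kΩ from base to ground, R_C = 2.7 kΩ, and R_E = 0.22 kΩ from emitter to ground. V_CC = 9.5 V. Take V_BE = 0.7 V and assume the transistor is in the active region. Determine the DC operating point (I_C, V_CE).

Thevenize the base divider: V_Th = V_CC·R_2/(R_1+R_2) = 9.5×39/189 = 1.96 V, R_Th = R_1‖R_2 = 31 kΩ.
Base-emitter loop: V_Th = I_B·R_Th + V_BE + (β+1)I_B·R_E, so I_B = (1.96 − 0.7) / (31 + 121×0.22) = 0.0219 mA.
I_C = β·I_B = 120×0.0219 = 2.63 mA, and I_E = (β+1)I_B = 2.65 mA.
V_CE = V_CC − I_C·R_C − I_E·R_E = 9.5 − 2.63×2.7 − 2.65×0.22 = 1.82 V.
V_CE = 1.82 V > 0.2 V confirms active-region operation.

I_C ≈ 2.6 mA, V_CE ≈ 1.8 V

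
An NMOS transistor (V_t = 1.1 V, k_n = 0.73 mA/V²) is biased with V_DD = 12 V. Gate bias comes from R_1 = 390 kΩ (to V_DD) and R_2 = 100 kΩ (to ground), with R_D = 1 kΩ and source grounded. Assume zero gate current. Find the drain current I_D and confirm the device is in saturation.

V_G = V_DD·R_2/(R_1+R_2) = 12×100/490 = 2.45 V. With the source grounded, V_GS = V_G = 2.45 V.
Assume saturation: I_D = (k_n/2)(V_GS − V_t)² = (0.73/2)×(2.45 − 1.1)² = 0.365×1.35² = 0.664 mA.
V_DS = V_DD − I_D·R_D = 12 − 0.664×1 = 11.3 V.
Saturation requires V_DS ≥ V_GS − V_t = 1.35 V; 11.3 ≥ 1.35 ✓.

I_D ≈ 0.66 mA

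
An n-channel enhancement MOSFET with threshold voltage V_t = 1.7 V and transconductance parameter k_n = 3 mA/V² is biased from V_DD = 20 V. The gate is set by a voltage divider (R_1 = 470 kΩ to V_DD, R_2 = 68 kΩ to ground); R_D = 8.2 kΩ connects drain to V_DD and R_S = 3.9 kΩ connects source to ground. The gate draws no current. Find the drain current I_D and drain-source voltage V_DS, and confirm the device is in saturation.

I_D ≈ 0.14 mA, V_DS ≈ 18 V

V_G = V_DD·R_2/(R_1+R_2) = 20×68/538 = 2.53 V.
Assume saturation: I_D = (k_n/2)(V_GS − V_t)² with V_GS = V_G − I_D·R_S = 2.53 − 3.9·I_D.
Substituting gives 22.8·I_D² − 10.7·I_D + 1.03 = 0, with roots I_D = 0.135 or 0.333 mA.
The root I_D = 0.333 mA gives V_GS = 1.23 V ≤ V_t, so take I_D = 0.135 mA.
Then V_GS = 2 V and V_DS = V_DD − I_D(R_D+R_S) = 20 − 0.135×12.1 = 18.4 V.
Saturation requires V_DS ≥ V_GS − V_t = 0.3 V; 18.4 ≥ 0.3 ✓.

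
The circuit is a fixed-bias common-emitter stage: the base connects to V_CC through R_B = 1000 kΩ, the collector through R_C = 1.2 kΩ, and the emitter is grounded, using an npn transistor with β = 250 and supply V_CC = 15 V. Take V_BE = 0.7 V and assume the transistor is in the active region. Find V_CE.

Base loop: V_CC = I_B·R_B + V_BE, so I_B = (15 − 0.7)/1000 kΩ = 0.0143 mA.
In the active region I_C = β·I_B = 250 × 0.0143 = 3.58 mA.
Collector loop: V_CE = V_CC − I_C·R_C = 15 − 3.58×1.2 = 10.7 V.
Since V_CE = 10.7 V > V_CE(sat) ≈ 0.2 V, the transistor is in the active region as assumed.

V_CE ≈ 11 V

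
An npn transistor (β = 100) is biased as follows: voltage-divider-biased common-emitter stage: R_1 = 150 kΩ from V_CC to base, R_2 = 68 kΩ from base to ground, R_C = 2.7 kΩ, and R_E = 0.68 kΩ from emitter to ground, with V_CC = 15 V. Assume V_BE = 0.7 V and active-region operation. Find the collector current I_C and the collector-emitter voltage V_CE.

I_C ≈ 3.4 mA, V_CE ≈ 3.3 V

Thevenize the base divider: V_Th = V_CC·R_2/(R_1+R_2) = 15×68/218 = 4.68 V, R_Th = R_1‖R_2 = 46.8 kΩ.
Base-emitter loop: V_Th = I_B·R_Th + V_BE + (β+1)I_B·R_E, so I_B = (4.68 − 0.7) / (46.8 + 101×0.68) = 0.0345 mA.
I_C = β·I_B = 100×0.0345 = 3.45 mA, and I_E = (β+1)I_B = 3.48 mA.
V_CE = V_CC − I_C·R_C − I_E·R_E = 15 − 3.45×2.7 − 3.48×0.68 = 3.33 V.
V_CE = 3.33 V > 0.2 V confirms active-region operation.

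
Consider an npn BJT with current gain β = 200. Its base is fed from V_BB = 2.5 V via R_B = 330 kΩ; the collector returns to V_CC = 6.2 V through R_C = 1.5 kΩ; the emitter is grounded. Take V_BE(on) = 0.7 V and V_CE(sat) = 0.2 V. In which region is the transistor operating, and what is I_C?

active; I_C ≈ 1.1 mA

Assume active. Base-emitter loop: I_B = (V_BB − V_BE)/R_B = (2.5 − 0.7)/330 = 0.00545 mA.
I_C = β·I_B = 200×0.00545 = 1.09 mA.
V_CE = V_CC − I_C·R_C = 6.2 − 1.09×1.5 = 4.56 V > V_CE(sat), so the active-region assumption holds.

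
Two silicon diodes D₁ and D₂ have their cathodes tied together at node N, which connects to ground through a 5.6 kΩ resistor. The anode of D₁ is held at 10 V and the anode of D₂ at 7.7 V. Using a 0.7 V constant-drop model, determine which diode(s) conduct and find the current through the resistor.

Only D₁ conducts; I_R ≈ 1.7 mA

Assume both conduct. Then node N would need to be at both 10−0.7 = 9.3 V and 7.7−0.7 = 7 V, which is impossible.
Assume only D₁ conducts: V_N = 10 − 0.7 = 9.3 V, so I_R = 9.3/5.6 = 1.66 mA.
Check D₂: its anode-to-cathode voltage is 7.7 − 9.3 = -1.6 V < 0.7 V, so it is off. The assumption is consistent.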